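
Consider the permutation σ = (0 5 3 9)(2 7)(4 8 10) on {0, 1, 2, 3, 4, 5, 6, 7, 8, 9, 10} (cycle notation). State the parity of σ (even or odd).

The cycle lengths are 4, 3, 2, 1, 1.
A cycle is odd iff its length is even; σ has 2 even-length cycles, so sgn(σ) = (−1)^2 and σ is even.

even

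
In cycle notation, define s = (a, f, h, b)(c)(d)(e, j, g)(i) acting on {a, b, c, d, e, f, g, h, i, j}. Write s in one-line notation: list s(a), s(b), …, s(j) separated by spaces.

f a c d j h e b i g

Image by image: a→f, b→a, c→c, d→d, e→j, f→h, g→e, h→b, i→i, j→g.
So the one-line form is f a c d j h e b i g.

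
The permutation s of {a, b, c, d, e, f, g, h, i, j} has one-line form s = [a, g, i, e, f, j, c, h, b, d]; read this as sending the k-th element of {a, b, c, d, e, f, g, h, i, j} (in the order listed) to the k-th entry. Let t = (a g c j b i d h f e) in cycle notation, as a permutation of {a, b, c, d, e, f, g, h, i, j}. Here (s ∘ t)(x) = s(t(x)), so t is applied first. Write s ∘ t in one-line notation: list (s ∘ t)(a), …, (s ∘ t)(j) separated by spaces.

(s ∘ t)(x) = s(t(x)). Computing each image: s(t(a)) = s(g) = c, s(t(b)) = s(i) = b, s(t(c)) = s(j) = d, s(t(d)) = s(h) = h, s(t(e)) = s(a) = a, s(t(f)) = s(e) = f, s(t(g)) = s(c) = i, s(t(h)) = s(f) = j, s(t(i)) = s(d) = e, s(t(j)) = s(b) = g.
Hence s ∘ t = [c b d h a f i j e g].

c b d h a f i j e g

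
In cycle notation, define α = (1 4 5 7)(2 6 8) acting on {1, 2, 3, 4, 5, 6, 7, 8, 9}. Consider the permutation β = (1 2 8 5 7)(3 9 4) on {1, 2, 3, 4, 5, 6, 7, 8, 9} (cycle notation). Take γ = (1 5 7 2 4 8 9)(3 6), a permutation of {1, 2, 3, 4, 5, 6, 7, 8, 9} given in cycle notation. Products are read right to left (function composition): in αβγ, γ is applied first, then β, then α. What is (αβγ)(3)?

(αβγ)(3) = α(β(γ(3))). γ(3) = 6, then β(6) = 6, then α(6) = 8, so the result is 8.

8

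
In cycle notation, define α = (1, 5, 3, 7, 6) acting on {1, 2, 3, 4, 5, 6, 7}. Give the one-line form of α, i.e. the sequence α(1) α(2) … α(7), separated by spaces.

5 2 7 4 3 1 6

Each element maps to the next entry in its cycle (wrapping to the front): 1↦5, 2↦2, 3↦7, 4↦4, 5↦3, 6↦1, 7↦6.
So the one-line form is 5 2 7 4 3 1 6.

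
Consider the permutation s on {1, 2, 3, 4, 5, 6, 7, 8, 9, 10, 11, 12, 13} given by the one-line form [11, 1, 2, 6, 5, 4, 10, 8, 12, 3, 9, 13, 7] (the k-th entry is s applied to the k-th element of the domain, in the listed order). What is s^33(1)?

Tracing 1 → 11 → … returns to 1 after 9 steps, so 1 lies in a 9-cycle (1 11 9 12 13 7 10 3 2).
Powers repeat with period 9 on this cycle, and 33 mod 9 = 6, so s^33(1) = s^6(1).
Stepping 6 places around the cycle: 1 → 11 → 9 → 12 → 13 → 7 → 10.

10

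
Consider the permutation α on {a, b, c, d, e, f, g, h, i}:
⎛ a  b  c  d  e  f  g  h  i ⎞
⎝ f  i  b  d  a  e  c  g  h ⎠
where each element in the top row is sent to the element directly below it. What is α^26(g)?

c

Tracing g → c → … returns to g after 5 steps, so g lies in a 5-cycle (b, i, h, g, c).
On a 5-cycle, α^5 is the identity, so α^26 = α^1 there (26 ≡ 1 mod 5).
Advancing 1 step from g: g → c.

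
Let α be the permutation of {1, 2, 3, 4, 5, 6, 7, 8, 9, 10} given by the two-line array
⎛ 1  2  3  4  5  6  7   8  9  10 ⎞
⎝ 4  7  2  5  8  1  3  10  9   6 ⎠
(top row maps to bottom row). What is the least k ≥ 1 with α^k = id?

6

The disjoint-cycle form of α has cycle lengths 6, 3, 1.
The order of α is the least common multiple of its cycle lengths: lcm(6, 3) = 6.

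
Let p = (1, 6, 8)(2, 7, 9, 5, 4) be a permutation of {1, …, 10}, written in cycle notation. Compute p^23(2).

5

2 lies in the 5-cycle (2, 7, 9, 5, 4).
Since the cycle has length 5, p^23 acts on it the same as p^3 (23 mod 5 = 3).
Advancing 3 steps from 2: 2 → 7 → 9 → 5.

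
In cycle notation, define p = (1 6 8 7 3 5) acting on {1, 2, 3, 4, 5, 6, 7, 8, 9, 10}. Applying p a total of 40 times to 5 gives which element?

5 lies in the 6-cycle (1 6 8 7 3 5).
Powers repeat with period 6 on this cycle, and 40 mod 6 = 4, so p^40(5) = p^4(5).
Stepping 4 places around the cycle: 5 → 1 → 6 → 8 → 7.

7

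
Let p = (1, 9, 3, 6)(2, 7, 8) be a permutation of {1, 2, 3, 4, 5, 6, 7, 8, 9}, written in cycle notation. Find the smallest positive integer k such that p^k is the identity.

12

The disjoint cycles have lengths 4, 3, 1, 1.
The order is lcm(4, 3) = 12.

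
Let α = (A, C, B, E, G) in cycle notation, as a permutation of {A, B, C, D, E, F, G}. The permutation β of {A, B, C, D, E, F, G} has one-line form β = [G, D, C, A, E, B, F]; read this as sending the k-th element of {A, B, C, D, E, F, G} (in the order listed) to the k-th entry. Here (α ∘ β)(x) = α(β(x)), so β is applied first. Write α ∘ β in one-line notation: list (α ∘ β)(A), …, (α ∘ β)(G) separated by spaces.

For each element, apply β then α: A → G → A; B → D → D; C → C → B; D → A → C; E → E → G; F → B → E; G → F → F.
So α ∘ β in one-line form is A D B C G E F.

A D B C G E F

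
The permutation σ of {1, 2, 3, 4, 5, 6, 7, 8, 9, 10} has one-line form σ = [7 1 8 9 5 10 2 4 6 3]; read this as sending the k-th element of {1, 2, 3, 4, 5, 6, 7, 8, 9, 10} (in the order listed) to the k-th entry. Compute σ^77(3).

Tracing 3 → 8 → … returns to 3 after 6 steps, so 3 lies in a 6-cycle (3, 8, 4, 9, 6, 10).
Since the cycle has length 6, σ^77 acts on it the same as σ^5 (77 mod 6 = 5).
Stepping 5 places around the cycle: 3 → 8 → 4 → 9 → 6 → 10.

10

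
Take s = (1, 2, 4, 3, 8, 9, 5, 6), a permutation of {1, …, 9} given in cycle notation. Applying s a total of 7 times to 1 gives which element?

6

1 lies in the 8-cycle (1, 2, 4, 3, 8, 9, 5, 6).
Advancing 7 steps from 1: 1 → 2 → 4 → 3 → 8 → 9 → 5 → 6.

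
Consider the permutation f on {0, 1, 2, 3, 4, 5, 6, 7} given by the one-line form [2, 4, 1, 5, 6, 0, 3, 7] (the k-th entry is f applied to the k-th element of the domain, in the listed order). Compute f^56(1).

Tracing 1 → 4 → … returns to 1 after 7 steps, so 1 lies in a 7-cycle (0 2 1 4 6 3 5).
On a 7-cycle, f^7 is the identity, so f^56 = f^0 there (56 ≡ 0 mod 7).
So f^56(1) = 1.

1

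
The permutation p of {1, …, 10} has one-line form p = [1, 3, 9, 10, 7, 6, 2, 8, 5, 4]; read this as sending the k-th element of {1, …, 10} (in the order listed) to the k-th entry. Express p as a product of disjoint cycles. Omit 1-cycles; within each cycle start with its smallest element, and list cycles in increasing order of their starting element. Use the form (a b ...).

(2 3 9 5 7)(4 10)

From 2: 2 → 3 → 9 → 5 → 7 → 2, closing the cycle (2 3 9 5 7).
Continuing from each remaining unvisited element yields (2 3 9 5 7)(4 10).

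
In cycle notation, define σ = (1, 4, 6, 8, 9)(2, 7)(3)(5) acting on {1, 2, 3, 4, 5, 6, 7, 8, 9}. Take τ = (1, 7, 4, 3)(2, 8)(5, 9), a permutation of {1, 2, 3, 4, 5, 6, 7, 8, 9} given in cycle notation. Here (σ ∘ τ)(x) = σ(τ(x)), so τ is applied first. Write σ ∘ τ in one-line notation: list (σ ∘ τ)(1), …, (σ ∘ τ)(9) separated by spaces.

2 9 4 3 1 8 6 7 5

For each element, apply τ then σ: 1 → 7 → 2; 2 → 8 → 9; 3 → 1 → 4; 4 → 3 → 3; 5 → 9 → 1; 6 → 6 → 8; 7 → 4 → 6; 8 → 2 → 7; 9 → 5 → 5.
So σ ∘ τ in one-line form is 2 9 4 3 1 8 6 7 5.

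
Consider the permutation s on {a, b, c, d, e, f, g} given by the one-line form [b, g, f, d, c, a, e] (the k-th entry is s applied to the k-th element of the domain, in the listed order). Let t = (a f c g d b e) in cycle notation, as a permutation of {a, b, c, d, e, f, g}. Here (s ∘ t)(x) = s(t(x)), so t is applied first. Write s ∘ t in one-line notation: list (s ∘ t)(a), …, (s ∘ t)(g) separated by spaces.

a c e g b f d

For each element, apply t then s: a → f → a; b → e → c; c → g → e; d → b → g; e → a → b; f → c → f; g → d → d.
Collecting the images, s ∘ t = [a c e g b f d].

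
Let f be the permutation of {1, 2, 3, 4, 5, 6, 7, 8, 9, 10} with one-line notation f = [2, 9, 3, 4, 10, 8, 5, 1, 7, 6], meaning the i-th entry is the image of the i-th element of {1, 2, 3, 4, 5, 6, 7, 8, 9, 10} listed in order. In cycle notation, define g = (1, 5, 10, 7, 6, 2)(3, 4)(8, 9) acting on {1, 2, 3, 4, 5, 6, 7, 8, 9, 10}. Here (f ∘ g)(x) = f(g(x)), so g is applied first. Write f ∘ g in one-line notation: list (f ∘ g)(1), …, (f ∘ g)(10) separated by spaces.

(f ∘ g)(x) = f(g(x)). Computing each image: f(g(1)) = f(5) = 10, f(g(2)) = f(1) = 2, f(g(3)) = f(4) = 4, f(g(4)) = f(3) = 3, f(g(5)) = f(10) = 6, f(g(6)) = f(2) = 9, f(g(7)) = f(6) = 8, f(g(8)) = f(9) = 7, f(g(9)) = f(8) = 1, f(g(10)) = f(7) = 5.
Hence f ∘ g = [10 2 4 3 6 9 8 7 1 5].

10 2 4 3 6 9 8 7 1 5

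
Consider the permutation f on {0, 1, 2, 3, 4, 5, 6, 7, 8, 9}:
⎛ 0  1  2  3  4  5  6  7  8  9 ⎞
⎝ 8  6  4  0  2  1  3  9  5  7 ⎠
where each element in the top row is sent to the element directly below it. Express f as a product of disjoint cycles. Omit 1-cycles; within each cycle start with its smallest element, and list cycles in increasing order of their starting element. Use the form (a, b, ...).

(0, 8, 5, 1, 6, 3)(2, 4)(7, 9)

From 0: 0 → 8 → 5 → 1 → 6 → 3 → 0, closing the cycle (0, 8, 5, 1, 6, 3).
Repeating from the next unused element and collecting all non-trivial cycles gives (0, 8, 5, 1, 6, 3)(2, 4)(7, 9).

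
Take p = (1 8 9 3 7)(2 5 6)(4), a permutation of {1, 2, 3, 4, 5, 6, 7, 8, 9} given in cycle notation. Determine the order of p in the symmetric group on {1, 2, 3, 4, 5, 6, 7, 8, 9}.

15

The disjoint cycles have lengths 5, 3, 1.
The order of p is the least common multiple of its cycle lengths: lcm(5, 3) = 15.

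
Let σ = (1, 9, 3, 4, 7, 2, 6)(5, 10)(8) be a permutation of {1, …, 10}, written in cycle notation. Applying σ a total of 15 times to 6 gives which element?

6 lies in the 7-cycle (1, 9, 3, 4, 7, 2, 6).
Powers repeat with period 7 on this cycle, and 15 mod 7 = 1, so σ^15(6) = σ^1(6).
Stepping 1 place around the cycle: 6 → 1.

1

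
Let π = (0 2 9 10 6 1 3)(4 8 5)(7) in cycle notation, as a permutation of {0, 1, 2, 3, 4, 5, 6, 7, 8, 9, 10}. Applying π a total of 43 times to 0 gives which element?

2

0 lies in the 7-cycle (0 2 9 10 6 1 3).
Powers repeat with period 7 on this cycle, and 43 mod 7 = 1, so π^43(0) = π^1(0).
Advancing 1 step from 0: 0 → 2.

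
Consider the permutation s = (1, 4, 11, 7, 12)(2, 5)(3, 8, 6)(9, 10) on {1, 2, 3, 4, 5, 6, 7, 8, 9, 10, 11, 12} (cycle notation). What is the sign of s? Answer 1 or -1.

1

The cycle lengths are 5, 3, 2, 2.
A cycle is odd iff its length is even; s has 2 even-length cycles, so sgn(s) = (−1)^2 and s is even.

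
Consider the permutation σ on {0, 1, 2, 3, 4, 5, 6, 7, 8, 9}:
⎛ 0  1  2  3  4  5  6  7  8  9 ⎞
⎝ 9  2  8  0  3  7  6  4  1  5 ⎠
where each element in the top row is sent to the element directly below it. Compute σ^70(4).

Tracing 4 → 3 → … returns to 4 after 6 steps, so 4 lies in a 6-cycle (0, 9, 5, 7, 4, 3).
On a 6-cycle, σ^6 is the identity, so σ^70 = σ^4 there (70 ≡ 4 mod 6).
Advancing 4 steps from 4: 4 → 3 → 0 → 9 → 5.

5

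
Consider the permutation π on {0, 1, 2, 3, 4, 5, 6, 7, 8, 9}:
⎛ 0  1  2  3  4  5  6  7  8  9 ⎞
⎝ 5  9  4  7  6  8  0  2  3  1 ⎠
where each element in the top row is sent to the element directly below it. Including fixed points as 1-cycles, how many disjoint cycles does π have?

The cycle decomposition is (0, 5, 8, 3, 7, 2, 4, 6)(1, 9), which has 2 cycles (counting 1-cycles).

2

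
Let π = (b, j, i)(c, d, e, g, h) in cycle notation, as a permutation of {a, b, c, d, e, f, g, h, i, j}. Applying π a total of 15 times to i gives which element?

i

i lies in the 3-cycle (b, j, i).
Since the cycle has length 3, π^15 acts on it the same as π^0 (15 mod 3 = 0).
So π^15(i) = i.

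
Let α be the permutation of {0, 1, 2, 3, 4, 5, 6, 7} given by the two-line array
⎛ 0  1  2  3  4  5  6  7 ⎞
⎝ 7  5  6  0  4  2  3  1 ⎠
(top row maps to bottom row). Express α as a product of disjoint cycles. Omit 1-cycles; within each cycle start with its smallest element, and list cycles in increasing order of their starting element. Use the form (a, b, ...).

Start at 0 and follow images: 0 → 7 → 1 → 5 → 2 → 6 → 3 → 0, giving the cycle (0, 7, 1, 5, 2, 6, 3).
Repeating from the next unused element and collecting all non-trivial cycles gives (0, 7, 1, 5, 2, 6, 3).

(0, 7, 1, 5, 2, 6, 3)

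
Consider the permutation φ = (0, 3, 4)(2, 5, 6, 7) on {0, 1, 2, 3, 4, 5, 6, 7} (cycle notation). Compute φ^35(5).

2

5 lies in the 4-cycle (2, 5, 6, 7).
Since the cycle has length 4, φ^35 acts on it the same as φ^3 (35 mod 4 = 3).
Advancing 3 steps from 5: 5 → 6 → 7 → 2.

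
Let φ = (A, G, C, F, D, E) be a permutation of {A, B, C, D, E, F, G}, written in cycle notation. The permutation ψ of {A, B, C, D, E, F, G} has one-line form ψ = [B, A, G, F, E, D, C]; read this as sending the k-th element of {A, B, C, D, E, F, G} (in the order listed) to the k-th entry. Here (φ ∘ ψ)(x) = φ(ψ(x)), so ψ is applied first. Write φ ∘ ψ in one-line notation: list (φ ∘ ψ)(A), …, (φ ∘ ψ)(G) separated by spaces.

(φ ∘ ψ)(x) = φ(ψ(x)). Computing each image: φ(ψ(A)) = φ(B) = B, φ(ψ(B)) = φ(A) = G, φ(ψ(C)) = φ(G) = C, φ(ψ(D)) = φ(F) = D, φ(ψ(E)) = φ(E) = A, φ(ψ(F)) = φ(D) = E, φ(ψ(G)) = φ(C) = F.
Hence φ ∘ ψ = [B G C D A E F].

B G C D A E F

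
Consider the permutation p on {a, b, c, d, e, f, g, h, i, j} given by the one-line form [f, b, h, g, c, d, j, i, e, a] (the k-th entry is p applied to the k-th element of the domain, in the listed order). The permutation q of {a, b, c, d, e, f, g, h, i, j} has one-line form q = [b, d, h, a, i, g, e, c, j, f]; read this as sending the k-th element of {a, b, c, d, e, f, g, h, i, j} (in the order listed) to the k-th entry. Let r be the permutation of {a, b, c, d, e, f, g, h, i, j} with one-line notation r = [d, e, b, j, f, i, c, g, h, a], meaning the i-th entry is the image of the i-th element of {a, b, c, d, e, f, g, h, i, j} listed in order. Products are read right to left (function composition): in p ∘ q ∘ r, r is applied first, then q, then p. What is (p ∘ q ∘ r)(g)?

i

Apply the permutations in order: r(g) = c, then q(c) = h, then p(h) = i. So (p ∘ q ∘ r)(g) = i.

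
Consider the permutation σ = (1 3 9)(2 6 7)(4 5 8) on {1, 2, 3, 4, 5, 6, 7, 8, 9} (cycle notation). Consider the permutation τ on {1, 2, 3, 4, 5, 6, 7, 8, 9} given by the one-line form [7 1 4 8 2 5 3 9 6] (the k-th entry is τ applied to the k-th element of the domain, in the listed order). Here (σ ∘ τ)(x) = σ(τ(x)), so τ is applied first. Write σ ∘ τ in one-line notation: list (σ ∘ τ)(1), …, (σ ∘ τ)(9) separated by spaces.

2 3 5 4 6 8 9 1 7

Chase each element through τ then σ: 1 → 7 → 2; 2 → 1 → 3; 3 → 4 → 5; 4 → 8 → 4; 5 → 2 → 6; 6 → 5 → 8; 7 → 3 → 9; 8 → 9 → 1; 9 → 6 → 7.
Collecting the images, σ ∘ τ = [2 3 5 4 6 8 9 1 7].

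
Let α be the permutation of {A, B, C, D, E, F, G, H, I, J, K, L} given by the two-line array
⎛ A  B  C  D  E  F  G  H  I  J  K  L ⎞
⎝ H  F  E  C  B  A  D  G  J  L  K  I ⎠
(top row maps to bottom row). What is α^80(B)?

Tracing B → F → … returns to B after 8 steps, so B lies in an 8-cycle (A H G D C E B F).
Since the cycle has length 8, α^80 acts on it the same as α^0 (80 mod 8 = 0).
So α^80(B) = B.

B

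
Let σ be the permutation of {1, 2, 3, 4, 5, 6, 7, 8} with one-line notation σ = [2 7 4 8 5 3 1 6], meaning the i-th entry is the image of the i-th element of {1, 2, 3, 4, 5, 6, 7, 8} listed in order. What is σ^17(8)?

Tracing 8 → 6 → … returns to 8 after 4 steps, so 8 lies in a 4-cycle (3 4 8 6).
On a 4-cycle, σ^4 is the identity, so σ^17 = σ^1 there (17 ≡ 1 mod 4).
Advancing 1 step from 8: 8 → 6.

6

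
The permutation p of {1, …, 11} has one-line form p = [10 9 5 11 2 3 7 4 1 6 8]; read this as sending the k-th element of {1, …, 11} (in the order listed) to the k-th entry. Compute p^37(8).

Tracing 8 → 4 → … returns to 8 after 3 steps, so 8 lies in a 3-cycle (4 11 8).
On a 3-cycle, p^3 is the identity, so p^37 = p^1 there (37 ≡ 1 mod 3).
Stepping 1 place around the cycle: 8 → 4.

4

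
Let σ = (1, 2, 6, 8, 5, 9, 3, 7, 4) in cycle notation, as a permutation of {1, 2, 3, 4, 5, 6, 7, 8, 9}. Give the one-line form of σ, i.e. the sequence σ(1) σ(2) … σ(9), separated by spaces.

Image by image: 1→2, 2→6, 3→7, 4→1, 5→9, 6→8, 7→4, 8→5, 9→3.
Listing these in domain order gives 2 6 7 1 9 8 4 5 3.

2 6 7 1 9 8 4 5 3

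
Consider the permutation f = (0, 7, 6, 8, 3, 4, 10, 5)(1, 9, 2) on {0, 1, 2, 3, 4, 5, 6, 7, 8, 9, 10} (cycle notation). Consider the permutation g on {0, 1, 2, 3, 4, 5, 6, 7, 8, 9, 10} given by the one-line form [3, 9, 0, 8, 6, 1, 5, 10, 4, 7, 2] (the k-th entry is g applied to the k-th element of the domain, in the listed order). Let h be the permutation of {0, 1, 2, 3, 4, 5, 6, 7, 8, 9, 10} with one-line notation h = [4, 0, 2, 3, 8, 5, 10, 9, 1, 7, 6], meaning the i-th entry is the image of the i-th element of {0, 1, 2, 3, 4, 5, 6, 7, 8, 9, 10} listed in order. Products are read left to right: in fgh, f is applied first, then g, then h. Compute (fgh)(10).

0

Chase 10: f(10) = 5; g(5) = 1; h(1) = 0. Hence (fgh)(10) = 0.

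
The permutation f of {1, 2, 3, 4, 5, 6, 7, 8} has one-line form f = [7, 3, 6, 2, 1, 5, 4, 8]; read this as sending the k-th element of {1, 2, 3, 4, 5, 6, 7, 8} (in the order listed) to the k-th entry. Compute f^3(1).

2

Tracing 1 → 7 → … returns to 1 after 7 steps, so 1 lies in a 7-cycle (1 7 4 2 3 6 5).
Stepping 3 places around the cycle: 1 → 7 → 4 → 2.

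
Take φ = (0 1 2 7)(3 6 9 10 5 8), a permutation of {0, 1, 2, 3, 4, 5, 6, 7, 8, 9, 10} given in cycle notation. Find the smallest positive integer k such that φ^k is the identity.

The cycle type of φ is (6, 4, 1).
The order is lcm(6, 4) = 12.

12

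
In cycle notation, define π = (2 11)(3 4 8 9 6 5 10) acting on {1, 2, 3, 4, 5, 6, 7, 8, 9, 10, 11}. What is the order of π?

The disjoint cycles have lengths 7, 2, 1, 1.
Since disjoint cycles commute, ord(π) = lcm(7, 2) = 14.

14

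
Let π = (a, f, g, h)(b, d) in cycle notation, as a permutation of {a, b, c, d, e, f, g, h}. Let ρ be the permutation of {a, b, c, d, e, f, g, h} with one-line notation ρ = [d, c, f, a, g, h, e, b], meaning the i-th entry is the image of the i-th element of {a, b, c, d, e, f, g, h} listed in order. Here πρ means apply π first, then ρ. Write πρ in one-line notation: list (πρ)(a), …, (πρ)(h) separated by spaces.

(πρ)(x) = ρ(π(x)). Computing each image: ρ(π(a)) = ρ(f) = h, ρ(π(b)) = ρ(d) = a, ρ(π(c)) = ρ(c) = f, ρ(π(d)) = ρ(b) = c, ρ(π(e)) = ρ(e) = g, ρ(π(f)) = ρ(g) = e, ρ(π(g)) = ρ(h) = b, ρ(π(h)) = ρ(a) = d.
Hence πρ = [h a f c g e b d].

h a f c g e b d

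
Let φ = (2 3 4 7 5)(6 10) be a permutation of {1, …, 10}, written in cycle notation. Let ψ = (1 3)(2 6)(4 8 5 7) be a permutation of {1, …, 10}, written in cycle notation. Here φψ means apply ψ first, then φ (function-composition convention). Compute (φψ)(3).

1

First apply ψ: ψ(3) = 1, then φ(1) = 1. Thus (φψ)(3) = 1.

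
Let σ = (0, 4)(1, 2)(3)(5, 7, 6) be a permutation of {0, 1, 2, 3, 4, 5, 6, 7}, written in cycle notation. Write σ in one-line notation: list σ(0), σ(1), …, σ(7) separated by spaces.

4 2 1 3 0 7 5 6

Reading each image from the cycles: 0→4, 1→2, 2→1, 3→3, 4→0, 5→7, 6→5, 7→6.
Listing these in domain order gives 4 2 1 3 0 7 5 6.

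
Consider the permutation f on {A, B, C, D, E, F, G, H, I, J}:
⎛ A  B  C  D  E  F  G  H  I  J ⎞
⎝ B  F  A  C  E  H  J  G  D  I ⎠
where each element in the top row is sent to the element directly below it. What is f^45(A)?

A

Tracing A → B → … returns to A after 9 steps, so A lies in a 9-cycle (A B F H G J I D C).
Powers repeat with period 9 on this cycle, and 45 mod 9 = 0, so f^45(A) = f^0(A).
So f^45(A) = A.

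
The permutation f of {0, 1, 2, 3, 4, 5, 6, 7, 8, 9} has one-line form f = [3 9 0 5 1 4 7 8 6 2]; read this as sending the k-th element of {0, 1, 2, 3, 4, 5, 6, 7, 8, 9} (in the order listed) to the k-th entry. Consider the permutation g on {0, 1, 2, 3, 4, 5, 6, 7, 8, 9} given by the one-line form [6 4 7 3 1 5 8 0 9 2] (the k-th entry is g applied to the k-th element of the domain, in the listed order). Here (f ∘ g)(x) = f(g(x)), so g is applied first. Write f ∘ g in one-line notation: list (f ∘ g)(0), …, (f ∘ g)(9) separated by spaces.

(f ∘ g)(x) = f(g(x)). Computing each image: f(g(0)) = f(6) = 7, f(g(1)) = f(4) = 1, f(g(2)) = f(7) = 8, f(g(3)) = f(3) = 5, f(g(4)) = f(1) = 9, f(g(5)) = f(5) = 4, f(g(6)) = f(8) = 6, f(g(7)) = f(0) = 3, f(g(8)) = f(9) = 2, f(g(9)) = f(2) = 0.
Hence f ∘ g = [7 1 8 5 9 4 6 3 2 0].

7 1 8 5 9 4 6 3 2 0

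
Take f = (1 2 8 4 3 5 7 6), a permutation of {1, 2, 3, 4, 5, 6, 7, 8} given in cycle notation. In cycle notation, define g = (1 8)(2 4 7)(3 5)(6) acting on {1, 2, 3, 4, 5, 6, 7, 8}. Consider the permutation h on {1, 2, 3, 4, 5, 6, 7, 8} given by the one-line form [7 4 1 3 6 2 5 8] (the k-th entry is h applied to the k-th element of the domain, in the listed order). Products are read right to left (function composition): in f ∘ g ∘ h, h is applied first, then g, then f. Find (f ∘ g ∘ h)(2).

6

(f ∘ g ∘ h)(2) = f(g(h(2))). h(2) = 4, then g(4) = 7, then f(7) = 6, so the result is 6.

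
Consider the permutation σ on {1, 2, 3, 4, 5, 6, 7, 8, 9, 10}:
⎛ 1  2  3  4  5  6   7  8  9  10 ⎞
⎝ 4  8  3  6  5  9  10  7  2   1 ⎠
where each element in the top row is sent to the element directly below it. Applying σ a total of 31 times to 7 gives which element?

8

Tracing 7 → 10 → … returns to 7 after 8 steps, so 7 lies in an 8-cycle (1 4 6 9 2 8 7 10).
Powers repeat with period 8 on this cycle, and 31 mod 8 = 7, so σ^31(7) = σ^7(7).
Advancing 7 steps from 7: 7 → 10 → 1 → 4 → 6 → 9 → 2 → 8.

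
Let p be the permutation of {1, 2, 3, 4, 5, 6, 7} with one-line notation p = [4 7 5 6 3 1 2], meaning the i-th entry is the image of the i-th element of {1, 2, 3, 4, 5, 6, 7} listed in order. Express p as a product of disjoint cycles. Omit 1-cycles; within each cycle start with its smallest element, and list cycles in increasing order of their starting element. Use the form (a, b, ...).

(1, 4, 6)(2, 7)(3, 5)

Start at 1 and follow images: 1 → 4 → 6 → 1, giving the cycle (1, 4, 6).
Repeating from the next unused element and collecting all non-trivial cycles gives (1, 4, 6)(2, 7)(3, 5).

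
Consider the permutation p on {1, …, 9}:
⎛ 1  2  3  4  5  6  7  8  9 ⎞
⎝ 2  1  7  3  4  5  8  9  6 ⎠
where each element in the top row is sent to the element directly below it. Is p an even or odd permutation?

odd

In disjoint-cycle form the cycle lengths are 7, 2.
A cycle is odd iff its length is even; p has 1 even-length cycle, so sgn(p) = (−1)^1 and p is odd.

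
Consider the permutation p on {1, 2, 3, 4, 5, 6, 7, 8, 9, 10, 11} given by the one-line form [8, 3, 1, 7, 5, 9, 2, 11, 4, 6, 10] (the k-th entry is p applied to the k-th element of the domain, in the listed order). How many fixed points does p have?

1

The fixed points (elements with p(x) = x) are {5}, so there is 1.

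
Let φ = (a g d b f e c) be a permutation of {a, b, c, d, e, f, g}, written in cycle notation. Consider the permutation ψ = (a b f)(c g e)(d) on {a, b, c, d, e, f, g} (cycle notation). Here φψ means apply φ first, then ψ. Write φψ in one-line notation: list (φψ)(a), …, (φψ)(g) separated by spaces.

e a b f g c d

(φψ)(x) = ψ(φ(x)). Computing each image: ψ(φ(a)) = ψ(g) = e, ψ(φ(b)) = ψ(f) = a, ψ(φ(c)) = ψ(a) = b, ψ(φ(d)) = ψ(b) = f, ψ(φ(e)) = ψ(c) = g, ψ(φ(f)) = ψ(e) = c, ψ(φ(g)) = ψ(d) = d.
Hence φψ = [e a b f g c d].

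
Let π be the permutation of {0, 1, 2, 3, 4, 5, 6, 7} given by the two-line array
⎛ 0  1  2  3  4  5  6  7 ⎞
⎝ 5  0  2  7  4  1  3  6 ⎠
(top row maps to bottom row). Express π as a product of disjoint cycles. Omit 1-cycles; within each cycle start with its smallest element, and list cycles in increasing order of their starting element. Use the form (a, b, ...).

(0, 5, 1)(3, 7, 6)

Start at 0 and follow images: 0 → 5 → 1 → 0, giving the cycle (0, 5, 1).
Repeating from the next unused element and collecting all non-trivial cycles gives (0, 5, 1)(3, 7, 6).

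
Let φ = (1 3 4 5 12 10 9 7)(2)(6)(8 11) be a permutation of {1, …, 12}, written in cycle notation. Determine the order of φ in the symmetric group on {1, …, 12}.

The cycle type of φ is (8, 2, 1, 1).
The order of φ is the least common multiple of its cycle lengths: lcm(8, 2) = 8.

8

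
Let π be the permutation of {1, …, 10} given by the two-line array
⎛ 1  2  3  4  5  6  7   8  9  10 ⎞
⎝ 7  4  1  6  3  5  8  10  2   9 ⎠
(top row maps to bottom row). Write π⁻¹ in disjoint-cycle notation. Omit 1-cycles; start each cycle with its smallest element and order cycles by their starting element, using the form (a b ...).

(1 3 5 6 4 2 9 10 8 7)

First write π in disjoint cycles: (1 7 8 10 9 2 4 6 5 3).
The inverse reverses every cycle; in canonical form, π⁻¹ = (1 3 5 6 4 2 9 10 8 7).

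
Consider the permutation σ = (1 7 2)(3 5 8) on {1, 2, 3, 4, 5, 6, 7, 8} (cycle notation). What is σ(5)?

8

Within (3 5 8), 5 ↦ 8.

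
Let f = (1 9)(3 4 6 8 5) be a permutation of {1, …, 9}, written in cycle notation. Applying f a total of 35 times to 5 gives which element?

5 lies in the 5-cycle (3 4 6 8 5).
On a 5-cycle, f^5 is the identity, so f^35 = f^0 there (35 ≡ 0 mod 5).
So f^35(5) = 5.

5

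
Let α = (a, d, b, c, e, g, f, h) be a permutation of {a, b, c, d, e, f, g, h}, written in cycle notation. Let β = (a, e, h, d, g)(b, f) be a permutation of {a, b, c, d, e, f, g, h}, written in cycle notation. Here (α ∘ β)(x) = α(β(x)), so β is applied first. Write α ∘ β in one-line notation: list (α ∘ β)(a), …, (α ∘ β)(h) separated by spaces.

(α ∘ β)(x) = α(β(x)). Computing each image: α(β(a)) = α(e) = g, α(β(b)) = α(f) = h, α(β(c)) = α(c) = e, α(β(d)) = α(g) = f, α(β(e)) = α(h) = a, α(β(f)) = α(b) = c, α(β(g)) = α(a) = d, α(β(h)) = α(d) = b.
Hence α ∘ β = [g h e f a c d b].

g h e f a c d b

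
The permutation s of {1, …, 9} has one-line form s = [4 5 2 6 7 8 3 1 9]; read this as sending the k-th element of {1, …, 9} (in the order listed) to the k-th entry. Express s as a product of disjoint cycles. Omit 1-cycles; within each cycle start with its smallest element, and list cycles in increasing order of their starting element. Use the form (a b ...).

Start at 1 and follow images: 1 → 4 → 6 → 8 → 1, giving the cycle (1 4 6 8).
Continuing from each remaining unvisited element yields (1 4 6 8)(2 5 7 3).

(1 4 6 8)(2 5 7 3)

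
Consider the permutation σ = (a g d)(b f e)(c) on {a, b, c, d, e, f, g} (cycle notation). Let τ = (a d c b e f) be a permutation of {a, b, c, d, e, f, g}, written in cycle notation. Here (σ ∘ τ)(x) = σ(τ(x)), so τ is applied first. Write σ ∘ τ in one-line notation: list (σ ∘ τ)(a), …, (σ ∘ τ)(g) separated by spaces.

a b f c e g d

For each element, apply τ then σ: a → d → a; b → e → b; c → b → f; d → c → c; e → f → e; f → a → g; g → g → d.
So σ ∘ τ in one-line form is a b f c e g d.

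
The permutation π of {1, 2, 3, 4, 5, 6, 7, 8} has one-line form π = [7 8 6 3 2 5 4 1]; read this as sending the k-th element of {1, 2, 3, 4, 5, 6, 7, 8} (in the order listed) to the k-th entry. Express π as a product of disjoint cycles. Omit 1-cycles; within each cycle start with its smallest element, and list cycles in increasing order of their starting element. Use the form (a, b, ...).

Iterating π from 1 gives 1 → 7 → 4 → 3 → 6 → 5 → 2 → 8 → 1; that is the 8-cycle (1, 7, 4, 3, 6, 5, 2, 8).
Continuing from each remaining unvisited element yields (1, 7, 4, 3, 6, 5, 2, 8).

(1, 7, 4, 3, 6, 5, 2, 8)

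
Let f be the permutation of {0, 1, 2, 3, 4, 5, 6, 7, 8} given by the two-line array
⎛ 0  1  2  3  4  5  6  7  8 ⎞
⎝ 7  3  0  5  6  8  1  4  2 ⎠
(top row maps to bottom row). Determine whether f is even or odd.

In disjoint-cycle form the cycle lengths are 9.
A cycle of length ℓ contributes ℓ−1 transpositions, so f is a product of 8 transpositions — even.

even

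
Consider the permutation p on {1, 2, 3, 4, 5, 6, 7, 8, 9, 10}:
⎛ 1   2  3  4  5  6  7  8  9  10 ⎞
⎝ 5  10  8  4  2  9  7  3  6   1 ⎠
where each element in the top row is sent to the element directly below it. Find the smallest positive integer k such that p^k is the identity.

4

Writing p as disjoint cycles, the cycle lengths are 4, 2, 2, 1, 1.
The order is lcm(4, 2, 2) = 4.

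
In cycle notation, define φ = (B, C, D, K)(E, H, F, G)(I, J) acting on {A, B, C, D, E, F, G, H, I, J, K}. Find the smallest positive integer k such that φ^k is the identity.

4

The cycle type of φ is (4, 4, 2, 1).
The order of φ is the least common multiple of its cycle lengths: lcm(4, 4, 2) = 4.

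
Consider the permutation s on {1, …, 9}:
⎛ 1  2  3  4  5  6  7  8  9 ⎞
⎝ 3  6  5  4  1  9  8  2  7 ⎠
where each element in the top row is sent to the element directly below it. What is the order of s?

15

Writing s as disjoint cycles, the cycle lengths are 5, 3, 1.
The order of s is the least common multiple of its cycle lengths: lcm(5, 3) = 15.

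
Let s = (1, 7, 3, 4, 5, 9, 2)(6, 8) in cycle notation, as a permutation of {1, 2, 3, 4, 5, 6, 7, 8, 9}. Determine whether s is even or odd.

The cycle lengths are 7, 2.
A cycle of length ℓ contributes ℓ−1 transpositions, so s is a product of 6 + 1 = 7 transpositions — odd.

odd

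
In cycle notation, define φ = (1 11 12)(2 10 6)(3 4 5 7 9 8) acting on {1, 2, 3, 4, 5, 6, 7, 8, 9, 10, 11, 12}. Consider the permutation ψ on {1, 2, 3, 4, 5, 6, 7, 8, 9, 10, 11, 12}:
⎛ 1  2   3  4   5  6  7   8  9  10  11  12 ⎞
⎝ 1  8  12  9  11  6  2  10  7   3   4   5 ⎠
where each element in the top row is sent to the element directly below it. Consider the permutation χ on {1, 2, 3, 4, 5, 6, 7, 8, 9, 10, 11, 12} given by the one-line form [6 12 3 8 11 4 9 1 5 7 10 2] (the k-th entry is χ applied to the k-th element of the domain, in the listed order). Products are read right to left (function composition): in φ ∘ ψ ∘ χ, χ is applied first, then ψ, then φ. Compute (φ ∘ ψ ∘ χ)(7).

Apply the permutations in order: χ(7) = 9, then ψ(9) = 7, then φ(7) = 9. So (φ ∘ ψ ∘ χ)(7) = 9.

9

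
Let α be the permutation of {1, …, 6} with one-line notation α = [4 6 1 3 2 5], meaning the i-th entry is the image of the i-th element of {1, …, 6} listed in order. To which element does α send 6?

5

6 is element number 6 of the domain, and entry number 6 of the one-line form is 5, so α(6) = 5.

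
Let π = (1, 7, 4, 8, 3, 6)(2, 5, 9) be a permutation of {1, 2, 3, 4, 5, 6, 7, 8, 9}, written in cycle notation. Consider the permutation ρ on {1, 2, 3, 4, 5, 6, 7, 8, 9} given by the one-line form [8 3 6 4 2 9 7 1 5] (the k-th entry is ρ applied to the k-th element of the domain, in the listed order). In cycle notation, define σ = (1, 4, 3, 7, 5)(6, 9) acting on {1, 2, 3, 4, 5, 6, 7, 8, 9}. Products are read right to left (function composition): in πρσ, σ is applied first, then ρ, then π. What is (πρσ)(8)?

7

Chase 8: σ(8) = 8; ρ(8) = 1; π(1) = 7. Hence (πρσ)(8) = 7.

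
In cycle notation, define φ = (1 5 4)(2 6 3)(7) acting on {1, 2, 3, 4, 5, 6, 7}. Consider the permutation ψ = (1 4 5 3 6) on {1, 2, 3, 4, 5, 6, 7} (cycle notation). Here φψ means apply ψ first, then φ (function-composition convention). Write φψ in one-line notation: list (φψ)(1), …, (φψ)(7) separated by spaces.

For each element, apply ψ then φ: 1 → 4 → 1; 2 → 2 → 6; 3 → 6 → 3; 4 → 5 → 4; 5 → 3 → 2; 6 → 1 → 5; 7 → 7 → 7.
So φψ in one-line form is 1 6 3 4 2 5 7.

1 6 3 4 2 5 7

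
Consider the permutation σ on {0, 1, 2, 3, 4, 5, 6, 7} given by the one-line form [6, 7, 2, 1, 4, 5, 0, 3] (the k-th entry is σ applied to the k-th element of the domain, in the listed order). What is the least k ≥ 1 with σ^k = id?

6

Decomposing into disjoint cycles gives cycle lengths 3, 2, 1, 1, 1.
The order of σ is the least common multiple of its cycle lengths: lcm(3, 2) = 6.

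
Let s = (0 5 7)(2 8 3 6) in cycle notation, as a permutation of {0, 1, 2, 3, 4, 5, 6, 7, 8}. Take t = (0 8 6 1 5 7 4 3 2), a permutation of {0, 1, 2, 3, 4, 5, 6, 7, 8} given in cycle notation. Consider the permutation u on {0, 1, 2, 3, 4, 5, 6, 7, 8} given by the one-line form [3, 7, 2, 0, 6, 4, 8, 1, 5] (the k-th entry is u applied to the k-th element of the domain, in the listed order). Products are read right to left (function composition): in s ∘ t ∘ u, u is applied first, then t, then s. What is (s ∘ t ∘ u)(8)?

Chase 8: u(8) = 5; t(5) = 7; s(7) = 0. Hence (s ∘ t ∘ u)(8) = 0.

0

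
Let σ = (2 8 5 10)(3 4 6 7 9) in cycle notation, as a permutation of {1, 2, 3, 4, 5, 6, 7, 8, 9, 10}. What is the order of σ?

The disjoint cycles have lengths 5, 4, 1.
Since disjoint cycles commute, ord(σ) = lcm(5, 4) = 20.

20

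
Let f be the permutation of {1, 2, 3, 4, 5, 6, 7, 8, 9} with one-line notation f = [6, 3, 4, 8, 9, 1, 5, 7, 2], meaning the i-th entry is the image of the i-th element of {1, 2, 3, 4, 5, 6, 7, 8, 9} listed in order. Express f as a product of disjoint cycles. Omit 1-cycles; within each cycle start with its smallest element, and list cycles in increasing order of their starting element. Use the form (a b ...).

(1 6)(2 3 4 8 7 5 9)

Start at 1 and follow images: 1 → 6 → 1, giving the cycle (1 6).
Repeating from the next unused element and collecting all non-trivial cycles gives (1 6)(2 3 4 8 7 5 9).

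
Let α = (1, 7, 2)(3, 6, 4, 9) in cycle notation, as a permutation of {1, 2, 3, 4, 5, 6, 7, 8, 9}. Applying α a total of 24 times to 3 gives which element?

3

3 lies in the 4-cycle (3, 6, 4, 9).
On a 4-cycle, α^4 is the identity, so α^24 = α^0 there (24 ≡ 0 mod 4).
So α^24(3) = 3.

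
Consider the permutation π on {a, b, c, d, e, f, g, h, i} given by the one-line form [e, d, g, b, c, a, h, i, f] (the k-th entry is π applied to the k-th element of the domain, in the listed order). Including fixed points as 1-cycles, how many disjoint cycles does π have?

2

The cycle decomposition is (a e c g h i f)(b d), which has 2 cycles (counting 1-cycles).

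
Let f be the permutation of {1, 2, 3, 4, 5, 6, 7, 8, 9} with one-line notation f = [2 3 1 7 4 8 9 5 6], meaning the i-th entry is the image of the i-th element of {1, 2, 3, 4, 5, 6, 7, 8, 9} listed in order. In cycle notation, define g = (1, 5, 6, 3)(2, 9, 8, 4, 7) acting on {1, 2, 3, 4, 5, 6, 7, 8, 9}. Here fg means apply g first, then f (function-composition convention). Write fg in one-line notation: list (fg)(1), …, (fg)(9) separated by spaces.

(fg)(x) = f(g(x)). Computing each image: f(g(1)) = f(5) = 4, f(g(2)) = f(9) = 6, f(g(3)) = f(1) = 2, f(g(4)) = f(7) = 9, f(g(5)) = f(6) = 8, f(g(6)) = f(3) = 1, f(g(7)) = f(2) = 3, f(g(8)) = f(4) = 7, f(g(9)) = f(8) = 5.
Hence fg = [4 6 2 9 8 1 3 7 5].

4 6 2 9 8 1 3 7 5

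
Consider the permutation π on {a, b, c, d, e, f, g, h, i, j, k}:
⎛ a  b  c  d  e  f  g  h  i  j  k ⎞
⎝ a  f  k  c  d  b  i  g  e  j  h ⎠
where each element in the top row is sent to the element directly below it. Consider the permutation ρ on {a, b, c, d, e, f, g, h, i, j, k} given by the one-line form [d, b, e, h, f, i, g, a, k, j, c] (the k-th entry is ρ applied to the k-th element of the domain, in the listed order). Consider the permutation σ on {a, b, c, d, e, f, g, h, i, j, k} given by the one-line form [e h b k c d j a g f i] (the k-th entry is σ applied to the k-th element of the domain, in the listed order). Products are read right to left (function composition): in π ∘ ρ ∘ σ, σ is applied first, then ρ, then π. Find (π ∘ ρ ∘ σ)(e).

Apply the permutations in order: σ(e) = c, then ρ(c) = e, then π(e) = d. So (π ∘ ρ ∘ σ)(e) = d.

d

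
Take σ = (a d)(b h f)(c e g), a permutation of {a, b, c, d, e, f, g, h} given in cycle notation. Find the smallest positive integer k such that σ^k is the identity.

The disjoint cycles have lengths 3, 3, 2.
Since disjoint cycles commute, ord(σ) = lcm(3, 3, 2) = 6.

6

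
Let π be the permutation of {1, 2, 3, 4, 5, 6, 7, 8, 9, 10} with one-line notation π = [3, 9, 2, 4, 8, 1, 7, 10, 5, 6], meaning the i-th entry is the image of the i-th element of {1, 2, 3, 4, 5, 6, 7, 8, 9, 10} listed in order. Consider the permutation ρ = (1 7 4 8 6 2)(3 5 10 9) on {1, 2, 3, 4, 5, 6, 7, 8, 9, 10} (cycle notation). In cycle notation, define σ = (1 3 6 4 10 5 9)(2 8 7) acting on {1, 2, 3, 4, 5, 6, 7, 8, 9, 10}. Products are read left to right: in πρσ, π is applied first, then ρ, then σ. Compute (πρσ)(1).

Apply the permutations in order: π(1) = 3, then ρ(3) = 5, then σ(5) = 9. So (πρσ)(1) = 9.

9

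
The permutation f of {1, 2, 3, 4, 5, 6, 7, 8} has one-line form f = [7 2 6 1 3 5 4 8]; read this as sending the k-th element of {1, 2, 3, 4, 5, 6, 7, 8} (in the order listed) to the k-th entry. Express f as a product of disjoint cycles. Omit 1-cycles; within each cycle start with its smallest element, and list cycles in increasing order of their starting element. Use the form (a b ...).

(1 7 4)(3 6 5)

Start at 1 and follow images: 1 → 7 → 4 → 1, giving the cycle (1 7 4).
Repeating from the next unused element and collecting all non-trivial cycles gives (1 7 4)(3 6 5).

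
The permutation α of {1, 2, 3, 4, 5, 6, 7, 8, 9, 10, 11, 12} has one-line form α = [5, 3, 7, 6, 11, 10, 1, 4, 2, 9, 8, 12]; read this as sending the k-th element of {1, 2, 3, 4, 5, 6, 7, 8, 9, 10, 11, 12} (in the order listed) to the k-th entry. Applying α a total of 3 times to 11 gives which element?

Tracing 11 → 8 → … returns to 11 after 11 steps, so 11 lies in an 11-cycle (1 5 11 8 4 6 10 9 2 3 7).
Advancing 3 steps from 11: 11 → 8 → 4 → 6.

6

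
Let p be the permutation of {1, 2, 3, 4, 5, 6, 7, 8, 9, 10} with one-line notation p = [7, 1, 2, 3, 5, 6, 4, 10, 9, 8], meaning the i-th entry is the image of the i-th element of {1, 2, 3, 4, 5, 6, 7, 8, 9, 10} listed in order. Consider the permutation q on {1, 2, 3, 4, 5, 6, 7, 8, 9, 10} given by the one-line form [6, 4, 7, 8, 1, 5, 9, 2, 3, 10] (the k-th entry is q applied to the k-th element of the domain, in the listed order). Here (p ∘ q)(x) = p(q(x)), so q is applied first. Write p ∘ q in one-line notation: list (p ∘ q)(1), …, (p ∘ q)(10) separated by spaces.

6 3 4 10 7 5 9 1 2 8

Chase each element through q then p: 1 → 6 → 6; 2 → 4 → 3; 3 → 7 → 4; 4 → 8 → 10; 5 → 1 → 7; 6 → 5 → 5; 7 → 9 → 9; 8 → 2 → 1; 9 → 3 → 2; 10 → 10 → 8.
So p ∘ q in one-line form is 6 3 4 10 7 5 9 1 2 8.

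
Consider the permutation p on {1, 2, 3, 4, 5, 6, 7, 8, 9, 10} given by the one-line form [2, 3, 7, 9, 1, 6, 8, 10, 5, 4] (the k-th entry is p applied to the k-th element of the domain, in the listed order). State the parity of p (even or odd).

In disjoint-cycle form the cycle lengths are 9, 1.
A cycle of length ℓ contributes ℓ−1 transpositions, so p is a product of 8 transpositions — even.

even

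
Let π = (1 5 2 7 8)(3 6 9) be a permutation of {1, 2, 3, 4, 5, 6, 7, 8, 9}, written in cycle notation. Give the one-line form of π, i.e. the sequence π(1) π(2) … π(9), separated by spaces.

Each element maps to the next entry in its cycle (wrapping to the front): 1→5, 2→7, 3→6, 4→4, 5→2, 6→9, 7→8, 8→1, 9→3.
So the one-line form is 5 7 6 4 2 9 8 1 3.

5 7 6 4 2 9 8 1 3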